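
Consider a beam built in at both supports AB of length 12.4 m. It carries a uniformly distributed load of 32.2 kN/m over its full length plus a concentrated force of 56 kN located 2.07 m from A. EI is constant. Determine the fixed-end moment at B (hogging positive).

Release both end moments; the primary structure is a simply-supported span AB with redundants M_A and M_B.
On the primary (simply-supported) span, the end slopes from the loading are:
  at A: UDL 32.2: wL³/(24EI) = 2558/EI
  at B: UDL 32.2: wL³/(24EI) = 2558/EI
  at A: point load 56 at a = 2.07: Pab(L + b)/(6LEI) = 365.8/EI
  at B: point load 56 at a = 2.07: Pab(L + a)/(6LEI) = 232.9/EI
  θ_A0 = 2924/EI,  θ_B0 = 2791/EI
Flexibility coefficients: a unit moment at one end gives L/(3EI) there and L/(6EI) at the far end, so f₁₁ = f₂₂ = 4.133/EI and f₁₂ = f₂₁ = 2.067/EI.
Compatibility — zero rotation at each built-in end:
  4.133 M_A + 2.067 M_B = 2924
  2.067 M_A + 4.133 M_B = 2791
Solving the pair gives M_A = 493 kN·m and M_B = 428.7 kN·m (hogging).

M_B = 428.7 kN·m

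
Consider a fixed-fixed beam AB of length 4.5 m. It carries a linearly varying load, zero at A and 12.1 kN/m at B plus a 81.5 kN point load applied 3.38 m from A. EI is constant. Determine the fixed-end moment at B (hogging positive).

Release both end moments; the primary structure is a simply-supported span AB with redundants M_A and M_B.
Simple-span end rotations at A and B under the given loads:
  at A: triangular load, peak 12.1: 7w₀L³/(360EI) = 21.44/EI
  at B: triangular load, peak 12.1: w₀L³/(45EI) = 24.5/EI
  at A: point load 81.5 at a = 3.38: Pab(L + b)/(6LEI) = 64.22/EI
  at B: point load 81.5 at a = 3.38: Pab(L + a)/(6LEI) = 90.04/EI
  θ_A0 = 85.66/EI,  θ_B0 = 114.5/EI
Flexibility coefficients: a unit moment at one end gives L/(3EI) there and L/(6EI) at the far end, so f₁₁ = f₂₂ = 1.5/EI and f₁₂ = f₂₁ = 0.75/EI.
Compatibility — zero rotation at each built-in end:
  1.5 M_A + 0.75 M_B = 85.66
  0.75 M_A + 1.5 M_B = 114.5
Solving the pair gives M_A = 25.23 kN·m and M_B = 63.75 kN·m (hogging).

M_B = 63.75 kN·m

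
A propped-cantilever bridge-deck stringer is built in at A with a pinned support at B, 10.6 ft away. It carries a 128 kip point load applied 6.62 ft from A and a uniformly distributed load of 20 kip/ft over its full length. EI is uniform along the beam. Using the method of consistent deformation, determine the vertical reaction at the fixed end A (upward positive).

R_A = 201.2 kip

Choose R_B as the redundant. The primary structure is the cantilever fixed at A.
Deflection at B on the released cantilever, summing each load's contribution:
  point load 128 at a = 6.62: Pa²(3L − a)/(6EI) = 23541/EI
  UDL 20: wL⁴/(8EI) = 31562/EI
  δ_0 = 55103/EI
Flexibility coefficient — unit upward force at B: δ_{BB} = L³/(3EI) = 397/EI.
Compatibility at B: δ_0 − R_B·δ_{BB} = 0, so R_B = 55103/397 = 138.8 kip.
Vertical equilibrium: R_A = ΣP − R_B = 340 − 138.8 = 201.2 kip.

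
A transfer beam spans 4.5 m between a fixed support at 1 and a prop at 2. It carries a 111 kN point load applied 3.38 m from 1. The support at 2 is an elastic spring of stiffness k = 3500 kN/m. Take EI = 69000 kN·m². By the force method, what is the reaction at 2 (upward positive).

Release the roller at 2. Primary structure: cantilever fixed at 1.
Free-end deflection of the primary structure under the applied loading (downward +):
  point load 111 at a = 3.38: Pa²(3L − a)/(6EI) = 2139/EI
Tip deflection under a unit load at 2: L³/(3EI) = 30.38/EI.
With EI = 69000 kN·m²: δ_0 = 0.030998 m and δ_{22} = 0.00044 m/kN.
Compatibility — the spring shortens by R_2/k under the reaction it provides: δ_0 − R_2·δ_{22} = R_2/k. With 1/k = 0.000286 m/kN, R_2 = δ_0 / (δ_{22} + 1/k) = 0.030998 / (0.00044 + 0.000286) = 42.7 kN.

R_2 = 42.7 kN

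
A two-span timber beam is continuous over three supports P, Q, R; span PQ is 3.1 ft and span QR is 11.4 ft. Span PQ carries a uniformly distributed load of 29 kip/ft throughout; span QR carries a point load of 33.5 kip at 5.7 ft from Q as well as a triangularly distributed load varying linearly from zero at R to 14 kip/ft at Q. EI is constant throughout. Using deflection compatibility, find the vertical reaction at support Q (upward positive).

R_Q = 180.2 kip

Insert a hinge at Q; M_Q is the redundant, and each span becomes simply supported.
Rotations at Q on the released spans (each span's end-slope, ×1/EI):
  span PQ: UDL 29: wL³/(24EI) = 36/EI
  span QR: point load 33.5 at a = 5.7: Pab(L + b)/(6LEI) = 272.1/EI
  span QR: triangular load, peak 14: w₀L³/(45EI) = 460.9/EI
  relative rotation θ_0 = (36 + 733)/EI = 769/EI
A unit hogging moment at Q produces rotation L₁/(3EI) + L₂/(3EI) = 4.833/EI.
Compatibility: M_Q·(L₁+L₂)/(3EI) = θ_0, giving M_Q = 159.1 kip·ft (hogging).
Span PQ, ΣM about P with M_Q applied at Q: R_Q^{PQ}·3.1 = 139.3 + 159.1, so R_Q^{PQ} = 96.28 kip and R_P = 89.9 − 96.28 = -6.375 kip.
Span QR, ΣM about R: R_Q^{QR}·11.4 = 797.4 + 159.1, so R_Q^{QR} = 83.91 kip and R_R = 113.3 − 83.91 = 29.39 kip.
R_Q = 96.28 + 83.91 = 180.2 kip.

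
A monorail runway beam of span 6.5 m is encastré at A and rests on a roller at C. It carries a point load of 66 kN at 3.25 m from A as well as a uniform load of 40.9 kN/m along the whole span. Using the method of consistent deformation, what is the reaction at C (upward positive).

R_C = 120.3 kN

Take the reaction at C as the redundant and release it; the primary structure is a cantilever fixed at A.
Downward deflection at the released point C due to the loads:
  point load 66 at a = 3.25: Pa²(3L − a)/(6EI) = 1888/EI
  UDL 40.9: wL⁴/(8EI) = 9126/EI
  δ_0 = 11014/EI
Flexibility coefficient — unit upward force at C: δ_{CC} = L³/(3EI) = 91.54/EI.
Compatibility at C: δ_0 − R_C·δ_{CC} = 0, so R_C = 11014/91.54 = 120.3 kN.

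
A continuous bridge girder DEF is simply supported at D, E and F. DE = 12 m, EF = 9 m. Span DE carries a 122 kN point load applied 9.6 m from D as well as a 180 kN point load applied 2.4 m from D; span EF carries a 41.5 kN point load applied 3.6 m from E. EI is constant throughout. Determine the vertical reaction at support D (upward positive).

R_D = 145.9 kN

Release continuity at E by inserting a hinge; the redundant is the internal moment M_E. The primary structure is two simply-supported spans DE and EF.
Discontinuity in slope at E on the released structure — sum the simple-span end rotations:
  span DE: point load 122 at a = 9.6: Pab(L + a)/(6LEI) = 843.3/EI
  span DE: point load 180 at a = 2.4: Pab(L + a)/(6LEI) = 829.4/EI
  span EF: point load 41.5 at a = 3.6: Pab(L + b)/(6LEI) = 215.1/EI
  relative rotation θ_0 = (1673 + 215.1)/EI = 1888/EI
A unit hogging moment at E produces rotation L₁/(3EI) + L₂/(3EI) = 7/EI.
Compatibility: M_E·(L₁+L₂)/(3EI) = θ_0, giving M_E = 269.7 kN·m (hogging).
Span DE, ΣM about D with M_E applied at E: R_E^{DE}·12 = 1603 + 269.7, so R_E^{DE} = 156.1 kN and R_D = 302 − 156.1 = 145.9 kN.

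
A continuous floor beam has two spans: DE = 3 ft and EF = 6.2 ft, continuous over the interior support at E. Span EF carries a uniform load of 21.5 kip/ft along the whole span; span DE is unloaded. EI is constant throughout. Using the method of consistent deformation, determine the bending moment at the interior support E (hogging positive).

M_E = 69.62 kip·ft

Release continuity at E by inserting a hinge; the redundant is the internal moment M_E. The primary structure is two simply-supported spans DE and EF.
Rotations at E on the released spans (each span's end-slope, ×1/EI):
  span EF: UDL 21.5: wL³/(24EI) = 213.5/EI
  relative rotation θ_0 = (0 + 213.5)/EI = 213.5/EI
A unit hogging moment at E produces rotation L₁/(3EI) + L₂/(3EI) = 3.067/EI.
Compatibility: M_E·(L₁+L₂)/(3EI) = θ_0, giving M_E = 69.62 kip·ft (hogging).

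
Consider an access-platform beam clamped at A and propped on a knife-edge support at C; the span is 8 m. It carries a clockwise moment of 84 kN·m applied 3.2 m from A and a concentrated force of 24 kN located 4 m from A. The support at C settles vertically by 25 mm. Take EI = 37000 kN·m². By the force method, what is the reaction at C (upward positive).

Choose R_C as the redundant. The primary structure is the cantilever fixed at A.
Free-end deflection of the primary structure under the applied loading (downward +):
  clockwise couple 84 at a = 3.2: M₀a(2L − a)/(2EI) = 1720/EI
  point load 24 at a = 4: Pa²(3L − a)/(6EI) = 1280/EI
  δ_0 = 3000/EI
Tip deflection under a unit load at C: L³/(3EI) = 170.7/EI.
With EI = 37000 kN·m²: δ_0 = 0.08109 m and δ_{CC} = 0.004613 m/kN.
Compatibility — the beam at C must follow the support down by 0.025 m: δ_0 − R_C·δ_{CC} = 0.025, so R_C = (0.08109 − 0.025)/0.004613 = 12.16 kN.

R_C = 12.16 kN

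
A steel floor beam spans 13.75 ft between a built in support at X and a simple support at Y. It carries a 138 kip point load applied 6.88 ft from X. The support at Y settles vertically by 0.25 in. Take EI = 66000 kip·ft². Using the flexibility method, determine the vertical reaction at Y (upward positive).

Release the roller at Y. Primary structure: cantilever fixed at X.
Downward deflection at the released point Y due to the loads:
  point load 138 at a = 6.88: Pa²(3L − a)/(6EI) = 37418/EI
Tip deflection under a unit load at Y: L³/(3EI) = 866.5/EI.
With EI = 66000 kip·ft²: δ_0 = 0.56694 ft and δ_{YY} = 0.013129 ft/kip.
Compatibility — the beam at Y must follow the support down by 0.02083 ft: δ_0 − R_Y·δ_{YY} = 0.02083, so R_Y = (0.56694 − 0.02083)/0.013129 = 41.59 kip.

R_Y = 41.59 kip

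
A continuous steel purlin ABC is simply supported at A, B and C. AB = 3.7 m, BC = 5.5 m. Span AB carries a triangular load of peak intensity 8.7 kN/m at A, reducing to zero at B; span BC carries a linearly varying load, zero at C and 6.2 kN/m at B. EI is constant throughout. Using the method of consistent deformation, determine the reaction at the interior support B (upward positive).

Release continuity at B by inserting a hinge; the redundant is the internal moment M_B. The primary structure is two simply-supported spans AB and BC.
Discontinuity in slope at B on the released structure — sum the simple-span end rotations:
  span AB: triangular load, peak 8.7: 7w₀L³/(360EI) = 8.569/EI
  span BC: triangular load, peak 6.2: w₀L³/(45EI) = 22.92/EI
  relative rotation θ_0 = (8.569 + 22.92)/EI = 31.49/EI
A unit hogging moment at B produces rotation L₁/(3EI) + L₂/(3EI) = 3.067/EI.
Compatibility: M_B·(L₁+L₂)/(3EI) = θ_0, giving M_B = 10.27 kN·m (hogging).
Span AB, ΣM about A with M_B applied at B: R_B^{AB}·3.7 = 19.85 + 10.27, so R_B^{AB} = 8.14 kN and R_A = 16.09 − 8.14 = 7.955 kN.
Span BC, ΣM about C: R_B^{BC}·5.5 = 62.52 + 10.27, so R_B^{BC} = 13.23 kN and R_C = 17.05 − 13.23 = 3.816 kN.
R_B = 8.14 + 13.23 = 21.37 kN.

R_B = 21.37 kN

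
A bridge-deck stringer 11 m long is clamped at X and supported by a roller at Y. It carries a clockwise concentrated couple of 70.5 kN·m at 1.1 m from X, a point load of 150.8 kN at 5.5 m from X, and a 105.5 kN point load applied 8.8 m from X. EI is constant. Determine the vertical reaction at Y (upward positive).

Remove the prop at Y; the released (primary) structure is a cantilever built in at X.
Free-end deflection of the primary structure under the applied loading (downward +):
  clockwise couple 70.5 at a = 1.1: M₀a(2L − a)/(2EI) = 810.4/EI
  point load 150.8 at a = 5.5: Pa²(3L − a)/(6EI) = 20908/EI
  point load 105.5 at a = 8.8: Pa²(3L − a)/(6EI) = 32952/EI
  δ_0 = 54670/EI
Tip deflection under a unit load at Y: L³/(3EI) = 443.7/EI.
Compatibility at Y: δ_0 − R_Y·δ_{YY} = 0, so R_Y = 54670/443.7 = 123.2 kN.

R_Y = 123.2 kN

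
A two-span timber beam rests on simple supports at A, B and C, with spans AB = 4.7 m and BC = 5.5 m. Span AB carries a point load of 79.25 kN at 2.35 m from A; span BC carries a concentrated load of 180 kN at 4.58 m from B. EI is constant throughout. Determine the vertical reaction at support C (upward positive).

Release continuity at B by inserting a hinge; the redundant is the internal moment M_B. The primary structure is two simply-supported spans AB and BC.
Rotations at B on the released spans (each span's end-slope, ×1/EI):
  span AB: point load 79.25 at a = 2.35: Pab(L + a)/(6LEI) = 109.4/EI
  span BC: point load 180 at a = 4.58: Pab(L + b)/(6LEI) = 147.6/EI
  relative rotation θ_0 = (109.4 + 147.6)/EI = 257/EI
A unit hogging moment at B produces rotation L₁/(3EI) + L₂/(3EI) = 3.4/EI.
Compatibility: M_B·(L₁+L₂)/(3EI) = θ_0, giving M_B = 75.58 kN·m (hogging).
Span BC, ΣM about C: R_B^{BC}·5.5 = 165.6 + 75.58, so R_B^{BC} = 43.85 kN and R_C = 180 − 43.85 = 136.1 kN.

R_C = 136.1 kN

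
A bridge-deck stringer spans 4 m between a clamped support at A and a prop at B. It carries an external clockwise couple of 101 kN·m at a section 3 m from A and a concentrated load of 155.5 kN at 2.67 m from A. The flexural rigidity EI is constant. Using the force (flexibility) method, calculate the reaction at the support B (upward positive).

R_B = 116.3 kN

Release the roller at B. Primary structure: cantilever fixed at A.
Downward deflection at the released point B due to the loads:
  clockwise couple 101 at a = 3: M₀a(2L − a)/(2EI) = 757.5/EI
  point load 155.5 at a = 2.67: Pa²(3L − a)/(6EI) = 1724/EI
  δ_0 = 2481/EI
Flexibility coefficient — unit upward force at B: δ_{BB} = L³/(3EI) = 21.33/EI.
The prop prevents deflection at B: R_B = δ_0/δ_{BB} = 2481/21.33 = 116.3 kN.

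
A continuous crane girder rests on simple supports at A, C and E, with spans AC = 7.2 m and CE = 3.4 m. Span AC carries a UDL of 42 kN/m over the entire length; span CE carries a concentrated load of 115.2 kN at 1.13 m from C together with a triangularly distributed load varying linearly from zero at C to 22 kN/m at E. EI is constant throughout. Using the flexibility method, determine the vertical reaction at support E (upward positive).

R_E = 0.6126 kN

Insert a hinge at C; M_C is the redundant, and each span becomes simply supported.
Rotations at C on the released spans (each span's end-slope, ×1/EI):
  span AC: UDL 42: wL³/(24EI) = 653.2/EI
  span CE: point load 115.2 at a = 1.13: Pab(L + b)/(6LEI) = 82.13/EI
  span CE: triangular load, peak 22: 7w₀L³/(360EI) = 16.81/EI
  relative rotation θ_0 = (653.2 + 98.94)/EI = 752.1/EI
A unit hogging moment at C produces rotation L₁/(3EI) + L₂/(3EI) = 3.533/EI.
Slope continuity at C: θ_0 = M_C·3.533/EI, so M_C = 752.1/3.533 = 212.9 kN·m (hogging).
Span CE, ΣM about E: R_C^{CE}·3.4 = 303.9 + 212.9, so R_C^{CE} = 152 kN and R_E = 152.6 − 152 = 0.6126 kN.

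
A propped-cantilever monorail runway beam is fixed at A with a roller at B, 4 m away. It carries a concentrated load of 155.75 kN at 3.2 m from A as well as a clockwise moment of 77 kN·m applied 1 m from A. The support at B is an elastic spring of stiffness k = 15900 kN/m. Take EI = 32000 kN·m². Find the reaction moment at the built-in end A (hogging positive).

M_A = 128.4 kN·m

Take the reaction at B as the redundant and release it; the primary structure is a cantilever fixed at A.
Downward deflection at the released point B due to the loads:
  point load 155.75 at a = 3.2: Pa²(3L − a)/(6EI) = 2339/EI
  clockwise couple 77 at a = 1: M₀a(2L − a)/(2EI) = 269.5/EI
  δ_0 = 2609/EI
Flexibility coefficient — unit upward force at B: δ_{BB} = L³/(3EI) = 21.33/EI.
With EI = 32000 kN·m²: δ_0 = 0.081521 m and δ_{BB} = 0.000667 m/kN.
Compatibility — the spring shortens by R_B/k under the reaction it provides: δ_0 − R_B·δ_{BB} = R_B/k. With 1/k = 0.000063 m/kN, R_B = δ_0 / (δ_{BB} + 1/k) = 0.081521 / (0.000667 + 0.000063) = 111.7 kN.
Moment equilibrium about A: M_A = Σ(load moments about A) − R_B·L = 575.4 − 111.7×4 = 128.4 kN·m.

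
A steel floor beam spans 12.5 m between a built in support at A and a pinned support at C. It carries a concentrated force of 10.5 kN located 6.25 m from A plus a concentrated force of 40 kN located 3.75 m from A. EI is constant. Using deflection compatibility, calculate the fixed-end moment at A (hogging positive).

Remove the prop at C; the released (primary) structure is a cantilever built in at A.
Primary-structure tip deflection at C by superposition:
  point load 10.5 at a = 6.25: Pa²(3L − a)/(6EI) = 2136/EI
  point load 40 at a = 3.75: Pa²(3L − a)/(6EI) = 3164/EI
  δ_0 = 5300/EI
Flexibility coefficient — unit upward force at C: δ_{CC} = L³/(3EI) = 651/EI.
Compatibility at C: δ_0 − R_C·δ_{CC} = 0, so R_C = 5300/651 = 8.141 kN.
Moment equilibrium about A: M_A = Σ(load moments about A) − R_C·L = 215.6 − 8.141×12.5 = 113.9 kN·m.

M_A = 113.9 kN·m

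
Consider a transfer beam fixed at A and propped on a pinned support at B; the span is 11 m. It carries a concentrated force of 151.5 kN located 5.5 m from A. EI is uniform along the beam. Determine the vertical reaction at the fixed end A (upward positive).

Take the reaction at B as the redundant and release it; the primary structure is a cantilever fixed at A.
Downward deflection at the released point B due to the loads:
  point load 151.5 at a = 5.5: Pa²(3L − a)/(6EI) = 21005/EI
Flexibility coefficient — unit upward force at B: δ_{BB} = L³/(3EI) = 443.7/EI.
Compatibility at B: δ_0 − R_B·δ_{BB} = 0, so R_B = 21005/443.7 = 47.34 kN.
Vertical equilibrium: R_A = ΣP − R_B = 151.5 − 47.34 = 104.2 kN.

R_A = 104.2 kN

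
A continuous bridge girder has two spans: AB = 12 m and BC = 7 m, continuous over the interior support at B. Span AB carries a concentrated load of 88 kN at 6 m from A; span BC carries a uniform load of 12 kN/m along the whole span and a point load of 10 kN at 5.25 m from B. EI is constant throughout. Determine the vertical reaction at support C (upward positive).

Take M_B as the redundant. Released structure: two simple spans AB and BC with a hinge at B.
End slopes at the hinge B, treating each span as simply supported:
  span AB: point load 88 at a = 6: Pab(L + a)/(6LEI) = 792/EI
  span BC: UDL 12: wL³/(24EI) = 171.5/EI
  span BC: point load 10 at a = 5.25: Pab(L + b)/(6LEI) = 19.14/EI
  relative rotation θ_0 = (792 + 190.6)/EI = 982.6/EI
A unit hogging moment at B produces rotation L₁/(3EI) + L₂/(3EI) = 6.333/EI.
Compatibility: M_B·(L₁+L₂)/(3EI) = θ_0, giving M_B = 155.2 kN·m (hogging).
Span BC, ΣM about C: R_B^{BC}·7 = 311.5 + 155.2, so R_B^{BC} = 66.66 kN and R_C = 94 − 66.66 = 27.34 kN.

R_C = 27.34 kN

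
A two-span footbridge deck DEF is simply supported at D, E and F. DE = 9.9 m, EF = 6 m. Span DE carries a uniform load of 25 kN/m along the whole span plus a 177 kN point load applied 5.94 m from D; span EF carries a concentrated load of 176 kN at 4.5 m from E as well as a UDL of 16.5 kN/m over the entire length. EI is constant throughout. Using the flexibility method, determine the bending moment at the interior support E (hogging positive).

Take M_E as the redundant. Released structure: two simple spans DE and EF with a hinge at E.
End slopes at the hinge E, treating each span as simply supported:
  span DE: UDL 25: wL³/(24EI) = 1011/EI
  span DE: point load 177 at a = 5.94: Pab(L + a)/(6LEI) = 1110/EI
  span EF: point load 176 at a = 4.5: Pab(L + b)/(6LEI) = 247.5/EI
  span EF: UDL 16.5: wL³/(24EI) = 148.5/EI
  relative rotation θ_0 = (2121 + 396)/EI = 2517/EI
A unit hogging moment at E produces rotation L₁/(3EI) + L₂/(3EI) = 5.3/EI.
Compatibility: M_E·(L₁+L₂)/(3EI) = θ_0, giving M_E = 474.9 kN·m (hogging).

M_E = 474.9 kN·m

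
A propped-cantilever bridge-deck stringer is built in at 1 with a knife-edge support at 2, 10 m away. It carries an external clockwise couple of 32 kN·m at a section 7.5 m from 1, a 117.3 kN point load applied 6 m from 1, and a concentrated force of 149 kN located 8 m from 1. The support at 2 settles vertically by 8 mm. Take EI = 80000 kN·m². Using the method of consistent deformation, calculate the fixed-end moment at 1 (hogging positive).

Take the reaction at 2 as the redundant and release it; the primary structure is a cantilever fixed at 1.
Primary-structure tip deflection at 2 by superposition:
  clockwise couple 32 at a = 7.5: M₀a(2L − a)/(2EI) = 1500/EI
  point load 117.3 at a = 6: Pa²(3L − a)/(6EI) = 16891/EI
  point load 149 at a = 8: Pa²(3L − a)/(6EI) = 34965/EI
  δ_0 = 53357/EI
Flexibility coefficient — unit upward force at 2: δ_{22} = L³/(3EI) = 333.3/EI.
With EI = 80000 kN·m²: δ_0 = 0.66696 m and δ_{22} = 0.004167 m/kN.
Compatibility — the beam at 2 must follow the support down by 0.008 m: δ_0 − R_2·δ_{22} = 0.008, so R_2 = (0.66696 − 0.008)/0.004167 = 158.1 kN.
Moment equilibrium about 1: M_1 = Σ(load moments about 1) − R_2·L = 1928 − 158.1×10 = 346.3 kN·m.

M_1 = 346.3 kN·m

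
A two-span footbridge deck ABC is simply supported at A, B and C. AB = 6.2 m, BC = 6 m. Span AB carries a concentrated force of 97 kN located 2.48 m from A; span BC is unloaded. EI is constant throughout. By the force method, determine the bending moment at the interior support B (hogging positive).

Insert a hinge at B; M_B is the redundant, and each span becomes simply supported.
Discontinuity in slope at B on the released structure — sum the simple-span end rotations:
  span AB: point load 97 at a = 2.48: Pab(L + a)/(6LEI) = 208.8/EI
  relative rotation θ_0 = (208.8 + 0)/EI = 208.8/EI
A unit hogging moment at B produces rotation L₁/(3EI) + L₂/(3EI) = 4.067/EI.
Slope continuity at B: θ_0 = M_B·4.067/EI, so M_B = 208.8/4.067 = 51.35 kN·m (hogging).

M_B = 51.35 kN·m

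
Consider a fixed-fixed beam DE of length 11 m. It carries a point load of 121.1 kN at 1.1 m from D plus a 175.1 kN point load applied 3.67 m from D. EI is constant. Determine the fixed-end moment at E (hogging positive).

M_E = 154.9 kN·m

Release both end moments; the primary structure is a simply-supported span DE with redundants M_D and M_E.
End rotations of the released simple span under the applied load (×1/EI):
  at D: point load 121.1 at a = 1.1: Pab(L + b)/(6LEI) = 417.6/EI
  at E: point load 121.1 at a = 1.1: Pab(L + a)/(6LEI) = 241.8/EI
  at D: point load 175.1 at a = 3.67: Pab(L + b)/(6LEI) = 1308/EI
  at E: point load 175.1 at a = 3.67: Pab(L + a)/(6LEI) = 1047/EI
  θ_D0 = 1726/EI,  θ_E0 = 1289/EI
Flexibility coefficients: a unit moment at one end gives L/(3EI) there and L/(6EI) at the far end, so f₁₁ = f₂₂ = 3.667/EI and f₁₂ = f₂₁ = 1.833/EI.
Compatibility — zero rotation at each built-in end:
  3.667 M_D + 1.833 M_E = 1726
  1.833 M_D + 3.667 M_E = 1289
Solving the pair gives M_D = 393.2 kN·m and M_E = 154.9 kN·m (hogging).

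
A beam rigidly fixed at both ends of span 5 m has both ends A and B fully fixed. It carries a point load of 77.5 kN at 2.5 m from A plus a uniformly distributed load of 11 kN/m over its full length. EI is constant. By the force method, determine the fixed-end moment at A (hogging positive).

Release both end moments; the primary structure is a simply-supported span AB with redundants M_A and M_B.
On the primary (simply-supported) span, the end slopes from the loading are:
  at A: point load 77.5 at a = 2.5: Pab(L + b)/(6LEI) = 121.1/EI
  at B: point load 77.5 at a = 2.5: Pab(L + a)/(6LEI) = 121.1/EI
  at A: UDL 11: wL³/(24EI) = 57.29/EI
  at B: UDL 11: wL³/(24EI) = 57.29/EI
  θ_A0 = 178.4/EI,  θ_B0 = 178.4/EI
Flexibility coefficients: a unit moment at one end gives L/(3EI) there and L/(6EI) at the far end, so f₁₁ = f₂₂ = 1.667/EI and f₁₂ = f₂₁ = 0.8333/EI.
Compatibility — zero rotation at each built-in end:
  1.667 M_A + 0.8333 M_B = 178.4
  0.8333 M_A + 1.667 M_B = 178.4
Solving the pair gives M_A = 71.35 kN·m and M_B = 71.35 kN·m (hogging).

M_A = 71.35 kN·m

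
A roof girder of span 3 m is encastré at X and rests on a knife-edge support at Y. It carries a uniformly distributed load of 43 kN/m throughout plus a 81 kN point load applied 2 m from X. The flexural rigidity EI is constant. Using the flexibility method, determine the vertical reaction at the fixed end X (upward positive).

R_X = 119.6 kN

Remove the prop at Y; the released (primary) structure is a cantilever built in at X.
Free-end deflection of the primary structure under the applied loading (downward +):
  UDL 43: wL⁴/(8EI) = 435.4/EI
  point load 81 at a = 2: Pa²(3L − a)/(6EI) = 378/EI
  δ_0 = 813.4/EI
Tip deflection under a unit load at Y: L³/(3EI) = 9/EI.
Compatibility at Y: δ_0 − R_Y·δ_{YY} = 0, so R_Y = 813.4/9 = 90.38 kN.
Vertical equilibrium: R_X = ΣP − R_Y = 210 − 90.38 = 119.6 kN.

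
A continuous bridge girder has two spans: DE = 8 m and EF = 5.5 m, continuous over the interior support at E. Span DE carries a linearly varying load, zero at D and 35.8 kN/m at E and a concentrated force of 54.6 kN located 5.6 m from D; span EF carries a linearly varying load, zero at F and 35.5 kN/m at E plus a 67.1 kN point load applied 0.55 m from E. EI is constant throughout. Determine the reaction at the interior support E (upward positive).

R_E = 314 kN

Insert a hinge at E; M_E is the redundant, and each span becomes simply supported.
End slopes at the hinge E, treating each span as simply supported:
  span DE: triangular load, peak 35.8: w₀L³/(45EI) = 407.3/EI
  span DE: point load 54.6 at a = 5.6: Pab(L + a)/(6LEI) = 207.9/EI
  span EF: triangular load, peak 35.5: w₀L³/(45EI) = 131.3/EI
  span EF: point load 67.1 at a = 0.55: Pab(L + b)/(6LEI) = 57.85/EI
  relative rotation θ_0 = (615.2 + 189.1)/EI = 804.3/EI
A unit hogging moment at E produces rotation L₁/(3EI) + L₂/(3EI) = 4.5/EI.
Compatibility: M_E·(L₁+L₂)/(3EI) = θ_0, giving M_E = 178.7 kN·m (hogging).
Span DE, ΣM about D with M_E applied at E: R_E^{DE}·8 = 1069 + 178.7, so R_E^{DE} = 156 kN and R_D = 197.8 − 156 = 41.77 kN.
Span EF, ΣM about F: R_E^{EF}·5.5 = 690.1 + 178.7, so R_E^{EF} = 158 kN and R_F = 164.7 − 158 = 6.753 kN.
R_E = 156 + 158 = 314 kN.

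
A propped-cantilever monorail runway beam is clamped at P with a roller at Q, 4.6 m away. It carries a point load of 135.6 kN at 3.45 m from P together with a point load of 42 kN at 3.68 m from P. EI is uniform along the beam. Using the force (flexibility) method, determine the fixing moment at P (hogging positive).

M_P = 91.64 kN·m

Release the roller at Q. Primary structure: cantilever fixed at P.
Deflection at Q on the released cantilever, summing each load's contribution:
  point load 135.6 at a = 3.45: Pa²(3L − a)/(6EI) = 2784/EI
  point load 42 at a = 3.68: Pa²(3L − a)/(6EI) = 959.3/EI
  δ_0 = 3743/EI
Tip deflection under a unit load at Q: L³/(3EI) = 32.45/EI.
Compatibility at Q: δ_0 − R_Q·δ_{QQ} = 0, so R_Q = 3743/32.45 = 115.4 kN.
Moment equilibrium about P: M_P = Σ(load moments about P) − R_Q·L = 622.4 − 115.4×4.6 = 91.64 kN·m.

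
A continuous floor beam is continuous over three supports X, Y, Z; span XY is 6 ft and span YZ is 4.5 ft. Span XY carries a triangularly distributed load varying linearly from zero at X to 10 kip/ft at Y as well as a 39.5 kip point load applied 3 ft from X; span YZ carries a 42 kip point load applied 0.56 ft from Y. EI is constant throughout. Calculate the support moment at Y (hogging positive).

Release continuity at Y by inserting a hinge; the redundant is the internal moment M_Y. The primary structure is two simply-supported spans XY and YZ.
Discontinuity in slope at Y on the released structure — sum the simple-span end rotations:
  span XY: triangular load, peak 10: w₀L³/(45EI) = 48/EI
  span XY: point load 39.5 at a = 3: Pab(L + a)/(6LEI) = 88.88/EI
  span YZ: point load 42 at a = 0.56: Pab(L + b)/(6LEI) = 28.97/EI
  relative rotation θ_0 = (136.9 + 28.97)/EI = 165.8/EI
A unit hogging moment at Y produces rotation L₁/(3EI) + L₂/(3EI) = 3.5/EI.
Slope continuity at Y: θ_0 = M_Y·3.5/EI, so M_Y = 165.8/3.5 = 47.38 kip·ft (hogging).

M_Y = 47.38 kip·ft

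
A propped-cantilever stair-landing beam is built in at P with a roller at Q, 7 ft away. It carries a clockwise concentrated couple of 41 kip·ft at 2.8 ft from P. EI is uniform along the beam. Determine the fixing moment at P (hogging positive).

Remove the prop at Q; the released (primary) structure is a cantilever built in at P.
Downward deflection at the released point Q due to the loads:
  clockwise couple 41 at a = 2.8: M₀a(2L − a)/(2EI) = 642.9/EI
Flexibility coefficient — unit upward force at Q: δ_{QQ} = L³/(3EI) = 114.3/EI.
Compatibility at Q: δ_0 − R_Q·δ_{QQ} = 0, so R_Q = 642.9/114.3 = 5.623 kip.
Moment equilibrium about P: M_P = Σ(load moments about P) − R_Q·L = 41 − 5.623×7 = 1.64 kip·ft.

M_P = 1.64 kip·ft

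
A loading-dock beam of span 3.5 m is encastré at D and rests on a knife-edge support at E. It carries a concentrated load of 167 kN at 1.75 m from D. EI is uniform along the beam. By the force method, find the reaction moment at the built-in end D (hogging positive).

M_D = 109.6 kN·m

Release the roller at E. Primary structure: cantilever fixed at D.
Deflection at E on the released cantilever, summing each load's contribution:
  point load 167 at a = 1.75: Pa²(3L − a)/(6EI) = 745.8/EI
Flexibility coefficient — unit upward force at E: δ_{EE} = L³/(3EI) = 14.29/EI.
The prop prevents deflection at E: R_E = δ_0/δ_{EE} = 745.8/14.29 = 52.19 kN.
Moment equilibrium about D: M_D = Σ(load moments about D) − R_E·L = 292.2 − 52.19×3.5 = 109.6 kN·m.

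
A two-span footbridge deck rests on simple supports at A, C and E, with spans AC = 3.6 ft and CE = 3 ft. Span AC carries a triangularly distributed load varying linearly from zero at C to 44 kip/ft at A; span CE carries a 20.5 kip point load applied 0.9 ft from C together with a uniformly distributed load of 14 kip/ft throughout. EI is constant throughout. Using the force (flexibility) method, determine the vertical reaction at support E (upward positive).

R_E = 17.05 kip

Release continuity at C by inserting a hinge; the redundant is the internal moment M_C. The primary structure is two simply-supported spans AC and CE.
End slopes at the hinge C, treating each span as simply supported:
  span AC: triangular load, peak 44: 7w₀L³/(360EI) = 39.92/EI
  span CE: point load 20.5 at a = 0.9: Pab(L + b)/(6LEI) = 10.98/EI
  span CE: UDL 14: wL³/(24EI) = 15.75/EI
  relative rotation θ_0 = (39.92 + 26.73)/EI = 66.64/EI
A unit hogging moment at C produces rotation L₁/(3EI) + L₂/(3EI) = 2.2/EI.
Slope continuity at C: θ_0 = M_C·2.2/EI, so M_C = 66.64/2.2 = 30.29 kip·ft (hogging).
Span CE, ΣM about E: R_C^{CE}·3 = 106 + 30.29, so R_C^{CE} = 45.45 kip and R_E = 62.5 − 45.45 = 17.05 kip.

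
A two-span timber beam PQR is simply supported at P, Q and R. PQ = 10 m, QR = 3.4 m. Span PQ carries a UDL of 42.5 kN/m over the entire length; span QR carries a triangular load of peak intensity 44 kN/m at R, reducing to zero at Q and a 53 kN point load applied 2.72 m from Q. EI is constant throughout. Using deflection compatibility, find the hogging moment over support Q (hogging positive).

M_Q = 408.4 kN·m

Insert a hinge at Q; M_Q is the redundant, and each span becomes simply supported.
Rotations at Q on the released spans (each span's end-slope, ×1/EI):
  span PQ: UDL 42.5: wL³/(24EI) = 1771/EI
  span QR: triangular load, peak 44: 7w₀L³/(360EI) = 33.63/EI
  span QR: point load 53 at a = 2.72: Pab(L + b)/(6LEI) = 19.61/EI
  relative rotation θ_0 = (1771 + 53.23)/EI = 1824/EI
A unit hogging moment at Q produces rotation L₁/(3EI) + L₂/(3EI) = 4.467/EI.
Compatibility: M_Q·(L₁+L₂)/(3EI) = θ_0, giving M_Q = 408.4 kN·m (hogging).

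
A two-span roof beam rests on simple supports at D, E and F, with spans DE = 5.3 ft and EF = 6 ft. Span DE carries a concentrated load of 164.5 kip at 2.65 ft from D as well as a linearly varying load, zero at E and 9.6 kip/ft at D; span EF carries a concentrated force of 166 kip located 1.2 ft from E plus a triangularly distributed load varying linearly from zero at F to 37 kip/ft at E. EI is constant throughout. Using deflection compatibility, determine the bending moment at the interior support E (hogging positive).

Take M_E as the redundant. Released structure: two simple spans DE and EF with a hinge at E.
Discontinuity in slope at E on the released structure — sum the simple-span end rotations:
  span DE: point load 164.5 at a = 2.65: Pab(L + a)/(6LEI) = 288.8/EI
  span DE: triangular load, peak 9.6: 7w₀L³/(360EI) = 27.79/EI
  span EF: point load 166 at a = 1.2: Pab(L + b)/(6LEI) = 286.8/EI
  span EF: triangular load, peak 37: w₀L³/(45EI) = 177.6/EI
  relative rotation θ_0 = (316.6 + 464.4)/EI = 781/EI
A unit hogging moment at E produces rotation L₁/(3EI) + L₂/(3EI) = 3.767/EI.
Compatibility: M_E·(L₁+L₂)/(3EI) = θ_0, giving M_E = 207.4 kip·ft (hogging).

M_E = 207.4 kip·ft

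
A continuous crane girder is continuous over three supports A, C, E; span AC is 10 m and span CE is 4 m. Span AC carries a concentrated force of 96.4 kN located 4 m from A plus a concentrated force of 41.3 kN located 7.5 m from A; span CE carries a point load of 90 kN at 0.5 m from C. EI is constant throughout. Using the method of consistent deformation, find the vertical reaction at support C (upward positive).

Insert a hinge at C; M_C is the redundant, and each span becomes simply supported.
End slopes at the hinge C, treating each span as simply supported:
  span AC: point load 96.4 at a = 4: Pab(L + a)/(6LEI) = 539.8/EI
  span AC: point load 41.3 at a = 7.5: Pab(L + a)/(6LEI) = 225.9/EI
  span CE: point load 90 at a = 0.5: Pab(L + b)/(6LEI) = 49.22/EI
  relative rotation θ_0 = (765.7 + 49.22)/EI = 814.9/EI
A unit hogging moment at C produces rotation L₁/(3EI) + L₂/(3EI) = 4.667/EI.
Slope continuity at C: θ_0 = M_C·4.667/EI, so M_C = 814.9/4.667 = 174.6 kN·m (hogging).
Span AC, ΣM about A with M_C applied at C: R_C^{AC}·10 = 695.4 + 174.6, so R_C^{AC} = 87 kN and R_A = 137.7 − 87 = 50.7 kN.
Span CE, ΣM about E: R_C^{CE}·4 = 315 + 174.6, so R_C^{CE} = 122.4 kN and R_E = 90 − 122.4 = -32.41 kN.
R_C = 87 + 122.4 = 209.4 kN.

R_C = 209.4 kN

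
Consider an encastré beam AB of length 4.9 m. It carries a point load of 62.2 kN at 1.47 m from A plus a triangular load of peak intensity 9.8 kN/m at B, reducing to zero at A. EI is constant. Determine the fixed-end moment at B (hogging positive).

Release both end moments; the primary structure is a simply-supported span AB with redundants M_A and M_B.
End rotations of the released simple span under the applied load (×1/EI):
  at A: point load 62.2 at a = 1.47: Pab(L + b)/(6LEI) = 88.86/EI
  at B: point load 62.2 at a = 1.47: Pab(L + a)/(6LEI) = 67.95/EI
  at A: triangular load, peak 9.8: 7w₀L³/(360EI) = 22.42/EI
  at B: triangular load, peak 9.8: w₀L³/(45EI) = 25.62/EI
  θ_A0 = 111.3/EI,  θ_B0 = 93.57/EI
Flexibility coefficients: a unit moment at one end gives L/(3EI) there and L/(6EI) at the far end, so f₁₁ = f₂₂ = 1.633/EI and f₁₂ = f₂₁ = 0.8167/EI.
Compatibility — zero rotation at each built-in end:
  1.633 M_A + 0.8167 M_B = 111.3
  0.8167 M_A + 1.633 M_B = 93.57
Solving the pair gives M_A = 52.65 kN·m and M_B = 30.97 kN·m (hogging).

M_B = 30.97 kN·m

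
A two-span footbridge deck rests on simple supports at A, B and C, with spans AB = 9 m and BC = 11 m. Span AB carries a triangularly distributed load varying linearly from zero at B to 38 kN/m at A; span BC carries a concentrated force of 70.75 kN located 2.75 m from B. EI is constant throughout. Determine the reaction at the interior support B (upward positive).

Take M_B as the redundant. Released structure: two simple spans AB and BC with a hinge at B.
Discontinuity in slope at B on the released structure — sum the simple-span end rotations:
  span AB: triangular load, peak 38: 7w₀L³/(360EI) = 538.6/EI
  span BC: point load 70.75 at a = 2.75: Pab(L + b)/(6LEI) = 468.2/EI
  relative rotation θ_0 = (538.6 + 468.2)/EI = 1007/EI
A unit hogging moment at B produces rotation L₁/(3EI) + L₂/(3EI) = 6.667/EI.
Compatibility: M_B·(L₁+L₂)/(3EI) = θ_0, giving M_B = 151 kN·m (hogging).
Span AB, ΣM about A with M_B applied at B: R_B^{AB}·9 = 513 + 151, so R_B^{AB} = 73.78 kN and R_A = 171 − 73.78 = 97.22 kN.
Span BC, ΣM about C: R_B^{BC}·11 = 583.7 + 151, so R_B^{BC} = 66.79 kN and R_C = 70.75 − 66.79 = 3.958 kN.
R_B = 73.78 + 66.79 = 140.6 kN.

R_B = 140.6 kN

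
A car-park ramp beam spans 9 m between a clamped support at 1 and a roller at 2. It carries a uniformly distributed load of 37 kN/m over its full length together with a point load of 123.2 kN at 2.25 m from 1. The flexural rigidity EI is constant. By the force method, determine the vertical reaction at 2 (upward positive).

Release the roller at 2. Primary structure: cantilever fixed at 1.
Free-end deflection of the primary structure under the applied loading (downward +):
  UDL 37: wL⁴/(8EI) = 30345/EI
  point load 123.2 at a = 2.25: Pa²(3L − a)/(6EI) = 2573/EI
  δ_0 = 32917/EI
Tip deflection under a unit load at 2: L³/(3EI) = 243/EI.
The prop prevents deflection at 2: R_2 = δ_0/δ_{22} = 32917/243 = 135.5 kN.

R_2 = 135.5 kN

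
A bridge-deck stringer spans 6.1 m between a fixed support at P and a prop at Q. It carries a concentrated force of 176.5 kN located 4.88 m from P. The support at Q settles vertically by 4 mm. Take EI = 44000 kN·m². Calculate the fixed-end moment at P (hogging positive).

M_P = 117.5 kN·m

Take the reaction at Q as the redundant and release it; the primary structure is a cantilever fixed at P.
Free-end deflection of the primary structure under the applied loading (downward +):
  point load 176.5 at a = 4.88: Pa²(3L − a)/(6EI) = 9401/EI
Tip deflection under a unit load at Q: L³/(3EI) = 75.66/EI.
With EI = 44000 kN·m²: δ_0 = 0.21366 m and δ_{QQ} = 0.00172 m/kN.
Compatibility — the beam at Q must follow the support down by 0.004 m: δ_0 − R_Q·δ_{QQ} = 0.004, so R_Q = (0.21366 − 0.004)/0.00172 = 121.9 kN.
Moment equilibrium about P: M_P = Σ(load moments about P) − R_Q·L = 861.3 − 121.9×6.1 = 117.5 kN·m.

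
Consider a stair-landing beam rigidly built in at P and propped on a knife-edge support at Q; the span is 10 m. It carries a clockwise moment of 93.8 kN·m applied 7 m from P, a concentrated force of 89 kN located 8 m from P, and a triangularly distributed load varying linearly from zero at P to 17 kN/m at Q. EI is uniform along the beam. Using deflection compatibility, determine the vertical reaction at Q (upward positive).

Take the reaction at Q as the redundant and release it; the primary structure is a cantilever fixed at P.
Free-end deflection of the primary structure under the applied loading (downward +):
  clockwise couple 93.8 at a = 7: M₀a(2L − a)/(2EI) = 4268/EI
  point load 89 at a = 8: Pa²(3L − a)/(6EI) = 20885/EI
  triangular load, peak 17 at the free end: 11w₀L⁴/(120EI) = 15583/EI
  δ_0 = 40737/EI
Tip deflection under a unit load at Q: L³/(3EI) = 333.3/EI.
Compatibility at Q: δ_0 − R_Q·δ_{QQ} = 0, so R_Q = 40737/333.3 = 122.2 kN.

R_Q = 122.2 kN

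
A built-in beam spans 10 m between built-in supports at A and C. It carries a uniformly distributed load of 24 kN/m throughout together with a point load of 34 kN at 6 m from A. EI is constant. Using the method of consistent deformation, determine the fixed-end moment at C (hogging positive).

M_C = 249 kN·m

Release both end moments; the primary structure is a simply-supported span AC with redundants M_A and M_C.
End rotations of the released simple span under the applied load (×1/EI):
  at A: UDL 24: wL³/(24EI) = 1000/EI
  at C: UDL 24: wL³/(24EI) = 1000/EI
  at A: point load 34 at a = 6: Pab(L + b)/(6LEI) = 190.4/EI
  at C: point load 34 at a = 6: Pab(L + a)/(6LEI) = 217.6/EI
  θ_A0 = 1190/EI,  θ_C0 = 1218/EI
Flexibility coefficients: a unit moment at one end gives L/(3EI) there and L/(6EI) at the far end, so f₁₁ = f₂₂ = 3.333/EI and f₁₂ = f₂₁ = 1.667/EI.
Compatibility — zero rotation at each built-in end:
  3.333 M_A + 1.667 M_C = 1190
  1.667 M_A + 3.333 M_C = 1218
Solving the pair gives M_A = 232.6 kN·m and M_C = 249 kN·m (hogging).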